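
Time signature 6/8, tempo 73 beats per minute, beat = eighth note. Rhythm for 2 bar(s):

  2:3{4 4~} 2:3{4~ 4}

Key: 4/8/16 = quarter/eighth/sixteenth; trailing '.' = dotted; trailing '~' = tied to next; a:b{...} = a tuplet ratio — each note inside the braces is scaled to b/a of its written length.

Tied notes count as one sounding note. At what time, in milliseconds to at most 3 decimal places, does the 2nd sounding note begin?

1. 0.0ms @ 0 + 2465.753ms (3)
2. 2465.753ms @ 3 + 7397.26ms (9)

note 2 onset = 3b = 2465.753ms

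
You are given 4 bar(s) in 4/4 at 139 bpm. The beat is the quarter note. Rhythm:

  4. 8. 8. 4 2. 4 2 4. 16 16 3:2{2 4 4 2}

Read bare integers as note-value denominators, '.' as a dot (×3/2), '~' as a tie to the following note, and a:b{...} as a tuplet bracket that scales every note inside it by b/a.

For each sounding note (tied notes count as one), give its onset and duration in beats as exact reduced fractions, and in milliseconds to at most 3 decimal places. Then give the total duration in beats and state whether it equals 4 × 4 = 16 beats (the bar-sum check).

1) 0.0ms=0b +647.482ms=3/2b
2) 647.482ms=3/2b +323.741ms=3/4b
3) 971.223ms=9/4b +323.741ms=3/4b
4) 1294.964ms=3b +431.655ms=1b
5) 1726.619ms=4b +1294.964ms=3b
6) 3021.583ms=7b +431.655ms=1b
7) 3453.237ms=8b +863.309ms=2b
8) 4316.547ms=10b +647.482ms=3/2b
9) 4964.029ms=23/2b +107.914ms=1/4b
10) 5071.942ms=47/4b +107.914ms=1/4b
11) 5179.856ms=12b +575.54ms=4/3b
12) 5755.396ms=40/3b +287.77ms=2/3b
13) 6043.165ms=14b +287.77ms=2/3b
14) 6330.935ms=44/3b +575.54ms=4/3b
Σ=16b of 16 (139bpm 4/4) — PASS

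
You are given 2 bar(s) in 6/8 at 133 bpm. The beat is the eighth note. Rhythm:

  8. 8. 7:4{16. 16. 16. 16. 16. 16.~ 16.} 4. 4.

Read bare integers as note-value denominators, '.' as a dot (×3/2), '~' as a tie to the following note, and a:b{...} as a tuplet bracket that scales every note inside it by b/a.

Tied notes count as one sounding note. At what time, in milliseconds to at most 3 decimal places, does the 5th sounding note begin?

1. 0.0ms @ 0 + 676.692ms (3/2)
2. 676.692ms @ 3/2 + 676.692ms (3/2)
3. 1353.383ms @ 3 + 193.34ms (3/7)
4. 1546.724ms @ 24/7 + 193.34ms (3/7)
5. 1740.064ms @ 27/7 + 193.34ms (3/7)
6. 1933.405ms @ 30/7 + 193.34ms (3/7)
7. 2126.745ms @ 33/7 + 193.34ms (3/7)
8. 2320.086ms @ 36/7 + 386.681ms (6/7)
9. 2706.767ms @ 6 + 1353.383ms (3)
10. 4060.15ms @ 9 + 1353.383ms (3)

note 5 onset = 27/7b = 1740.064ms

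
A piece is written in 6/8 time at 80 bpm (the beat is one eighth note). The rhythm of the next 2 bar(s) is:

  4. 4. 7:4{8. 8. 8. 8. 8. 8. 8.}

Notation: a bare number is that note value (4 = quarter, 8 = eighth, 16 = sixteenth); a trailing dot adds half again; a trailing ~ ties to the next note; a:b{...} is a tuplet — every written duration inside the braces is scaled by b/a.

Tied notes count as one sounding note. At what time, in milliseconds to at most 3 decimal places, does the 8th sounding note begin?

note 8 onset = 72/7b = 7714.286ms

1. 0.0ms @ 0 + 2250.0ms (3)
2. 2250.0ms @ 3 + 2250.0ms (3)
3. 4500.0ms @ 6 + 642.857ms (6/7)
4. 5142.857ms @ 48/7 + 642.857ms (6/7)
5. 5785.714ms @ 54/7 + 642.857ms (6/7)
6. 6428.571ms @ 60/7 + 642.857ms (6/7)
7. 7071.429ms @ 66/7 + 642.857ms (6/7)
8. 7714.286ms @ 72/7 + 642.857ms (6/7)
9. 8357.143ms @ 78/7 + 642.857ms (6/7)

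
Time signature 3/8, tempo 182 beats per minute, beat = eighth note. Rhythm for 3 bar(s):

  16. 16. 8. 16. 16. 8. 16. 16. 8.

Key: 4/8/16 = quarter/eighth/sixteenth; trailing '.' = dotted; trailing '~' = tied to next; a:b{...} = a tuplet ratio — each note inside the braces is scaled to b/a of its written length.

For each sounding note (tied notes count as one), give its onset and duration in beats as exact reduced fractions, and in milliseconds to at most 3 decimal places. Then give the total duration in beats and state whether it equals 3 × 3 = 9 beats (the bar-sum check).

1) 0.0ms=0b +247.253ms=3/4b
2) 247.253ms=3/4b +247.253ms=3/4b
3) 494.505ms=3/2b +494.505ms=3/2b
4) 989.011ms=3b +247.253ms=3/4b
5) 1236.264ms=15/4b +247.253ms=3/4b
6) 1483.516ms=9/2b +494.505ms=3/2b
7) 1978.022ms=6b +247.253ms=3/4b
8) 2225.275ms=27/4b +247.253ms=3/4b
9) 2472.527ms=15/2b +494.505ms=3/2b
Σ=9b of 9 (182bpm 3/8) — PASS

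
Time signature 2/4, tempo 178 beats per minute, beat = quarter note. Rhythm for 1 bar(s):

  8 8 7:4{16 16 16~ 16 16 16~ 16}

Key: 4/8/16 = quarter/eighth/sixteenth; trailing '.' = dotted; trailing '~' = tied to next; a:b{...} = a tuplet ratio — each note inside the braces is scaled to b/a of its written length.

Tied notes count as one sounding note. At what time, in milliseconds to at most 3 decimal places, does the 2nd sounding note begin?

1. 0.0ms @ 0 + 168.539ms (1/2)
2. 168.539ms @ 1/2 + 168.539ms (1/2)
3. 337.079ms @ 1 + 48.154ms (1/7)
4. 385.233ms @ 8/7 + 48.154ms (1/7)
5. 433.387ms @ 9/7 + 96.308ms (2/7)
6. 529.695ms @ 11/7 + 48.154ms (1/7)
7. 577.849ms @ 12/7 + 96.308ms (2/7)

note 2 onset = 1/2b = 168.539ms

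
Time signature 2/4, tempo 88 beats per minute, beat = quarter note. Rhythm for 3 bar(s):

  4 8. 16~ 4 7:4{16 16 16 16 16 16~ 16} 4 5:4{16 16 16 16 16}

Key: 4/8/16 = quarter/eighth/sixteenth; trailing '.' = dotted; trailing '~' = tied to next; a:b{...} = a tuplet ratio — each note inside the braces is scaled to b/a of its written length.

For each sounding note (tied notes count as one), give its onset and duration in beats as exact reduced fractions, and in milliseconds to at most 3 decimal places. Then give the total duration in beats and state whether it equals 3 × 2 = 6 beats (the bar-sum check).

1) 0.0ms=0b +681.818ms=1b
2) 681.818ms=1b +511.364ms=3/4b
3) 1193.182ms=7/4b +852.273ms=5/4b
4) 2045.455ms=3b +97.403ms=1/7b
5) 2142.857ms=22/7b +97.403ms=1/7b
6) 2240.26ms=23/7b +97.403ms=1/7b
7) 2337.662ms=24/7b +97.403ms=1/7b
8) 2435.065ms=25/7b +97.403ms=1/7b
9) 2532.468ms=26/7b +194.805ms=2/7b
10) 2727.273ms=4b +681.818ms=1b
11) 3409.091ms=5b +136.364ms=1/5b
12) 3545.455ms=26/5b +136.364ms=1/5b
13) 3681.818ms=27/5b +136.364ms=1/5b
14) 3818.182ms=28/5b +136.364ms=1/5b
15) 3954.545ms=29/5b +136.364ms=1/5b
Σ=6b of 6 (88bpm 2/4) — PASS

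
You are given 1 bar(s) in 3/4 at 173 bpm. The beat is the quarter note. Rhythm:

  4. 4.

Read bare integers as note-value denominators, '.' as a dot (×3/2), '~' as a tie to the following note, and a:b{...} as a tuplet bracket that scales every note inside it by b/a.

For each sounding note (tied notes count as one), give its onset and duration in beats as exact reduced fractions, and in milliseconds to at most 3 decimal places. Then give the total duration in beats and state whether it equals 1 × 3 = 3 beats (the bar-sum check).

1) 0.0ms=0b +520.231ms=3/2b
2) 520.231ms=3/2b +520.231ms=3/2b
Σ=3b of 3 (173bpm 3/4) — PASS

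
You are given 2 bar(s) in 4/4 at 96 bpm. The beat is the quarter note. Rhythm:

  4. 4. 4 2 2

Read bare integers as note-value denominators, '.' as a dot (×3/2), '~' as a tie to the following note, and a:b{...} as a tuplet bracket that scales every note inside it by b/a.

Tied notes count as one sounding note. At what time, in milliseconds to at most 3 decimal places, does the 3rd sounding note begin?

note 3 onset = 3b = 1875.0ms

1. 0.0ms @ 0 + 937.5ms (3/2)
2. 937.5ms @ 3/2 + 937.5ms (3/2)
3. 1875.0ms @ 3 + 625.0ms (1)
4. 2500.0ms @ 4 + 1250.0ms (2)
5. 3750.0ms @ 6 + 1250.0ms (2)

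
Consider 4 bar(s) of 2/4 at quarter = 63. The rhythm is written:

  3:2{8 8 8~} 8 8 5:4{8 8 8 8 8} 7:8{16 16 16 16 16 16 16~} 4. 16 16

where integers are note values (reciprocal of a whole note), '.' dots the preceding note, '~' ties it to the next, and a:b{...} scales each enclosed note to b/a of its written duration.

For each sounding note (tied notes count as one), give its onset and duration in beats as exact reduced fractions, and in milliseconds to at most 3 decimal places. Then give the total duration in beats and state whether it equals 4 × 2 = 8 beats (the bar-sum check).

1) 0.0ms=0b +317.46ms=1/3b
2) 317.46ms=1/3b +317.46ms=1/3b
3) 634.921ms=2/3b +793.651ms=5/6b
4) 1428.571ms=3/2b +476.19ms=1/2b
5) 1904.762ms=2b +380.952ms=2/5b
6) 2285.714ms=12/5b +380.952ms=2/5b
7) 2666.667ms=14/5b +380.952ms=2/5b
8) 3047.619ms=16/5b +380.952ms=2/5b
9) 3428.571ms=18/5b +380.952ms=2/5b
10) 3809.524ms=4b +272.109ms=2/7b
11) 4081.633ms=30/7b +272.109ms=2/7b
12) 4353.741ms=32/7b +272.109ms=2/7b
13) 4625.85ms=34/7b +272.109ms=2/7b
14) 4897.959ms=36/7b +272.109ms=2/7b
15) 5170.068ms=38/7b +272.109ms=2/7b
16) 5442.177ms=40/7b +1700.68ms=25/14b
17) 7142.857ms=15/2b +238.095ms=1/4b
18) 7380.952ms=31/4b +238.095ms=1/4b
Σ=8b of 8 (63bpm 2/4) — PASS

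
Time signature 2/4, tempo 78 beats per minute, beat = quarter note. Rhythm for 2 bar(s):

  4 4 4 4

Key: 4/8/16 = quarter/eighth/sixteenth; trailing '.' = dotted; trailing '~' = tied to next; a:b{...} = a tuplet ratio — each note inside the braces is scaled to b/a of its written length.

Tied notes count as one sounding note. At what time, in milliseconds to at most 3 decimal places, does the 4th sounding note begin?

note 4 onset = 3b = 2307.692ms

1. 0.0ms @ 0 + 769.231ms (1)
2. 769.231ms @ 1 + 769.231ms (1)
3. 1538.462ms @ 2 + 769.231ms (1)
4. 2307.692ms @ 3 + 769.231ms (1)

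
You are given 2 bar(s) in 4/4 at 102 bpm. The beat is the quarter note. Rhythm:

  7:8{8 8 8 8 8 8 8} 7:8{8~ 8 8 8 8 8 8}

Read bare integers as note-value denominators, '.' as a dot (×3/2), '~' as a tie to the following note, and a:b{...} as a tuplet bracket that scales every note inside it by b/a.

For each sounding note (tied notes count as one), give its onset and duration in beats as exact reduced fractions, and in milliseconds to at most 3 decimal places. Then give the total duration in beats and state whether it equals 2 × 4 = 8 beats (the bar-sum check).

1) 0.0ms=0b +336.134ms=4/7b
2) 336.134ms=4/7b +336.134ms=4/7b
3) 672.269ms=8/7b +336.134ms=4/7b
4) 1008.403ms=12/7b +336.134ms=4/7b
5) 1344.538ms=16/7b +336.134ms=4/7b
6) 1680.672ms=20/7b +336.134ms=4/7b
7) 2016.807ms=24/7b +336.134ms=4/7b
8) 2352.941ms=4b +672.269ms=8/7b
9) 3025.21ms=36/7b +336.134ms=4/7b
10) 3361.345ms=40/7b +336.134ms=4/7b
11) 3697.479ms=44/7b +336.134ms=4/7b
12) 4033.613ms=48/7b +336.134ms=4/7b
13) 4369.748ms=52/7b +336.134ms=4/7b
Σ=8b of 8 (102bpm 4/4) — PASS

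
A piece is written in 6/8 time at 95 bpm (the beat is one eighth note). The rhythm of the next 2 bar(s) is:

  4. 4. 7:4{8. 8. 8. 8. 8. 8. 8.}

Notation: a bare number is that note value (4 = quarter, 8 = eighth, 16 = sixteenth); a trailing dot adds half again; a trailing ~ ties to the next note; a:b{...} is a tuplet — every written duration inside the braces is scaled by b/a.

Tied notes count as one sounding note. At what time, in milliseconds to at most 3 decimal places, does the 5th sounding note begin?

note 5 onset = 54/7b = 4872.18ms

1. 0.0ms @ 0 + 1894.737ms (3)
2. 1894.737ms @ 3 + 1894.737ms (3)
3. 3789.474ms @ 6 + 541.353ms (6/7)
4. 4330.827ms @ 48/7 + 541.353ms (6/7)
5. 4872.18ms @ 54/7 + 541.353ms (6/7)
6. 5413.534ms @ 60/7 + 541.353ms (6/7)
7. 5954.887ms @ 66/7 + 541.353ms (6/7)
8. 6496.241ms @ 72/7 + 541.353ms (6/7)
9. 7037.594ms @ 78/7 + 541.353ms (6/7)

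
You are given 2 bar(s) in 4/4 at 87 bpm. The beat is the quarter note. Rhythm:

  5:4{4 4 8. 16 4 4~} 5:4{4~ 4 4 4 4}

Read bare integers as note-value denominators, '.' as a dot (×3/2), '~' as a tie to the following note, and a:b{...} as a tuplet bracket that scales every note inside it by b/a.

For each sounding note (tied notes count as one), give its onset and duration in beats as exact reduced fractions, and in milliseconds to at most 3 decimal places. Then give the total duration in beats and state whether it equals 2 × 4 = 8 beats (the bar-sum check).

1) 0.0ms=0b +551.724ms=4/5b
2) 551.724ms=4/5b +551.724ms=4/5b
3) 1103.448ms=8/5b +413.793ms=3/5b
4) 1517.241ms=11/5b +137.931ms=1/5b
5) 1655.172ms=12/5b +551.724ms=4/5b
6) 2206.897ms=16/5b +1655.172ms=12/5b
7) 3862.069ms=28/5b +551.724ms=4/5b
8) 4413.793ms=32/5b +551.724ms=4/5b
9) 4965.517ms=36/5b +551.724ms=4/5b
Σ=8b of 8 (87bpm 4/4) — PASS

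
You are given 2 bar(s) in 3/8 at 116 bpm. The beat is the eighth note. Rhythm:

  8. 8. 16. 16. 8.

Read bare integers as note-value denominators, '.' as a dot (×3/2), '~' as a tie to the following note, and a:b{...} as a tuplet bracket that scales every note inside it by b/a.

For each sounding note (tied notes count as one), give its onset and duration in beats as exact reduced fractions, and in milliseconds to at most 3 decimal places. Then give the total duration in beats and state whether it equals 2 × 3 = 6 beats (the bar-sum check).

1) 0.0ms=0b +775.862ms=3/2b
2) 775.862ms=3/2b +775.862ms=3/2b
3) 1551.724ms=3b +387.931ms=3/4b
4) 1939.655ms=15/4b +387.931ms=3/4b
5) 2327.586ms=9/2b +775.862ms=3/2b
Σ=6b of 6 (116bpm 3/8) — PASS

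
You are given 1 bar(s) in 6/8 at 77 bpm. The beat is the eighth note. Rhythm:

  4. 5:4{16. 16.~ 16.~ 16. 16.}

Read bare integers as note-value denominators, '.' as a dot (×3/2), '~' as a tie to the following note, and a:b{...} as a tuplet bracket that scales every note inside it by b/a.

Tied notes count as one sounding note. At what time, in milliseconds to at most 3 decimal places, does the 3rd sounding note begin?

note 3 onset = 18/5b = 2805.195ms

1. 0.0ms @ 0 + 2337.662ms (3)
2. 2337.662ms @ 3 + 467.532ms (3/5)
3. 2805.195ms @ 18/5 + 1402.597ms (9/5)
4. 4207.792ms @ 27/5 + 467.532ms (3/5)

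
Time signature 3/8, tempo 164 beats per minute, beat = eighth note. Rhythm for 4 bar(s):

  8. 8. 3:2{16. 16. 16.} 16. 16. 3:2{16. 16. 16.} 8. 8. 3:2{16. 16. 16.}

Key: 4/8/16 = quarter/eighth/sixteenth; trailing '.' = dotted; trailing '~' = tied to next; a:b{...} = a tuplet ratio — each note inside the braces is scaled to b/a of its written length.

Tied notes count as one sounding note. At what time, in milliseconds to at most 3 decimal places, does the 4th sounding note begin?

note 4 onset = 7/2b = 1280.488ms

1. 0.0ms @ 0 + 548.78ms (3/2)
2. 548.78ms @ 3/2 + 548.78ms (3/2)
3. 1097.561ms @ 3 + 182.927ms (1/2)
4. 1280.488ms @ 7/2 + 182.927ms (1/2)
5. 1463.415ms @ 4 + 182.927ms (1/2)
6. 1646.341ms @ 9/2 + 274.39ms (3/4)
7. 1920.732ms @ 21/4 + 274.39ms (3/4)
8. 2195.122ms @ 6 + 182.927ms (1/2)
9. 2378.049ms @ 13/2 + 182.927ms (1/2)
10. 2560.976ms @ 7 + 182.927ms (1/2)
11. 2743.902ms @ 15/2 + 548.78ms (3/2)
12. 3292.683ms @ 9 + 548.78ms (3/2)
13. 3841.463ms @ 21/2 + 182.927ms (1/2)
14. 4024.39ms @ 11 + 182.927ms (1/2)
15. 4207.317ms @ 23/2 + 182.927ms (1/2)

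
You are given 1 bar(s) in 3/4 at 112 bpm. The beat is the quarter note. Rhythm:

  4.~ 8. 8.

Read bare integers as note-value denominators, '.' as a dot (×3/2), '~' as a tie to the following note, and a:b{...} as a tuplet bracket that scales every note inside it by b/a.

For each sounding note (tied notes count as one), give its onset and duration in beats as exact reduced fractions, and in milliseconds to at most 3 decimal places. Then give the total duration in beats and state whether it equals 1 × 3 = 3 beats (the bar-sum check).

1) 0.0ms=0b +1205.357ms=9/4b
2) 1205.357ms=9/4b +401.786ms=3/4b
Σ=3b of 3 (112bpm 3/4) — PASS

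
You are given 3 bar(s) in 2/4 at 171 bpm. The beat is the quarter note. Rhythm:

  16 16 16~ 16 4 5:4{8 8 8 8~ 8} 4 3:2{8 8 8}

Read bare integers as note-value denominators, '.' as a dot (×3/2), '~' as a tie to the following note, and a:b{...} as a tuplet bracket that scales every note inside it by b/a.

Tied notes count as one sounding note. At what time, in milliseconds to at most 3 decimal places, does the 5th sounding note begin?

1. 0.0ms @ 0 + 87.719ms (1/4)
2. 87.719ms @ 1/4 + 87.719ms (1/4)
3. 175.439ms @ 1/2 + 175.439ms (1/2)
4. 350.877ms @ 1 + 350.877ms (1)
5. 701.754ms @ 2 + 140.351ms (2/5)
6. 842.105ms @ 12/5 + 140.351ms (2/5)
7. 982.456ms @ 14/5 + 140.351ms (2/5)
8. 1122.807ms @ 16/5 + 280.702ms (4/5)
9. 1403.509ms @ 4 + 350.877ms (1)
10. 1754.386ms @ 5 + 116.959ms (1/3)
11. 1871.345ms @ 16/3 + 116.959ms (1/3)
12. 1988.304ms @ 17/3 + 116.959ms (1/3)

note 5 onset = 2b = 701.754ms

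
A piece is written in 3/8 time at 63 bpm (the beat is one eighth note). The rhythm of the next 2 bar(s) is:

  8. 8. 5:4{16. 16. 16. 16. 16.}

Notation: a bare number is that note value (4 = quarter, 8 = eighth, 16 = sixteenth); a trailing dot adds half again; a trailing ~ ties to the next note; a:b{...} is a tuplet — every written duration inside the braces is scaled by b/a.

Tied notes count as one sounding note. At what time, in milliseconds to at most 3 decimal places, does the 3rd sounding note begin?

note 3 onset = 3b = 2857.143ms

1. 0.0ms @ 0 + 1428.571ms (3/2)
2. 1428.571ms @ 3/2 + 1428.571ms (3/2)
3. 2857.143ms @ 3 + 571.429ms (3/5)
4. 3428.571ms @ 18/5 + 571.429ms (3/5)
5. 4000.0ms @ 21/5 + 571.429ms (3/5)
6. 4571.429ms @ 24/5 + 571.429ms (3/5)
7. 5142.857ms @ 27/5 + 571.429ms (3/5)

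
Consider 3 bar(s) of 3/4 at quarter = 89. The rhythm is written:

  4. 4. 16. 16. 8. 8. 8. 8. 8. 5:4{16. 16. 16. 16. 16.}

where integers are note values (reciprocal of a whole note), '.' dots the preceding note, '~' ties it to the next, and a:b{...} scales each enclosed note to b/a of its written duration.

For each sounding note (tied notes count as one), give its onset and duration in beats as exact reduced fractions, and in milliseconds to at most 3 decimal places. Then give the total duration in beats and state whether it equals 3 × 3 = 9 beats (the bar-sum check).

1) 0.0ms=0b +1011.236ms=3/2b
2) 1011.236ms=3/2b +1011.236ms=3/2b
3) 2022.472ms=3b +252.809ms=3/8b
4) 2275.281ms=27/8b +252.809ms=3/8b
5) 2528.09ms=15/4b +505.618ms=3/4b
6) 3033.708ms=9/2b +505.618ms=3/4b
7) 3539.326ms=21/4b +505.618ms=3/4b
8) 4044.944ms=6b +505.618ms=3/4b
9) 4550.562ms=27/4b +505.618ms=3/4b
10) 5056.18ms=15/2b +202.247ms=3/10b
11) 5258.427ms=39/5b +202.247ms=3/10b
12) 5460.674ms=81/10b +202.247ms=3/10b
13) 5662.921ms=42/5b +202.247ms=3/10b
14) 5865.169ms=87/10b +202.247ms=3/10b
Σ=9b of 9 (89bpm 3/4) — PASS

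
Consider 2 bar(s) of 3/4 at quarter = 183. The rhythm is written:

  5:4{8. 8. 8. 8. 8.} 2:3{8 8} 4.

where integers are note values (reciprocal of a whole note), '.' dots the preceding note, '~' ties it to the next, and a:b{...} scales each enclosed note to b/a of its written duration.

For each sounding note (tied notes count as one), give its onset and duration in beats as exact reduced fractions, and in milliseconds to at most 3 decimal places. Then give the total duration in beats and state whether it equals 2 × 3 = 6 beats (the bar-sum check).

1) 0.0ms=0b +196.721ms=3/5b
2) 196.721ms=3/5b +196.721ms=3/5b
3) 393.443ms=6/5b +196.721ms=3/5b
4) 590.164ms=9/5b +196.721ms=3/5b
5) 786.885ms=12/5b +196.721ms=3/5b
6) 983.607ms=3b +245.902ms=3/4b
7) 1229.508ms=15/4b +245.902ms=3/4b
8) 1475.41ms=9/2b +491.803ms=3/2b
Σ=6b of 6 (183bpm 3/4) — PASS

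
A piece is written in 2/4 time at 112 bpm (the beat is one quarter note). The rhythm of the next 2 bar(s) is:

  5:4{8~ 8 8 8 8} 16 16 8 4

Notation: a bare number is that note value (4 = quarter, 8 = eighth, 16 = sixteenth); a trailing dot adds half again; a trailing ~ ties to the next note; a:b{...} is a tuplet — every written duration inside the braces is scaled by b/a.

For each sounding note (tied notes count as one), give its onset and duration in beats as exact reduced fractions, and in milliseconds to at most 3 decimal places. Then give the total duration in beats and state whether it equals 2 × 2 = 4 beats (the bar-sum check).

1) 0.0ms=0b +428.571ms=4/5b
2) 428.571ms=4/5b +214.286ms=2/5b
3) 642.857ms=6/5b +214.286ms=2/5b
4) 857.143ms=8/5b +214.286ms=2/5b
5) 1071.429ms=2b +133.929ms=1/4b
6) 1205.357ms=9/4b +133.929ms=1/4b
7) 1339.286ms=5/2b +267.857ms=1/2b
8) 1607.143ms=3b +535.714ms=1b
Σ=4b of 4 (112bpm 2/4) — PASS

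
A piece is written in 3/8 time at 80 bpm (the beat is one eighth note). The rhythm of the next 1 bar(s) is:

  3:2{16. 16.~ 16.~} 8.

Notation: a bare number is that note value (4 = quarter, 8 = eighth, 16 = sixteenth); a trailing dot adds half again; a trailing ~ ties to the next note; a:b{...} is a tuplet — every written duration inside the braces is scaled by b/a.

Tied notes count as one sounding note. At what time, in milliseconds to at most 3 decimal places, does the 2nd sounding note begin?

1. 0.0ms @ 0 + 375.0ms (1/2)
2. 375.0ms @ 1/2 + 1875.0ms (5/2)

note 2 onset = 1/2b = 375.0ms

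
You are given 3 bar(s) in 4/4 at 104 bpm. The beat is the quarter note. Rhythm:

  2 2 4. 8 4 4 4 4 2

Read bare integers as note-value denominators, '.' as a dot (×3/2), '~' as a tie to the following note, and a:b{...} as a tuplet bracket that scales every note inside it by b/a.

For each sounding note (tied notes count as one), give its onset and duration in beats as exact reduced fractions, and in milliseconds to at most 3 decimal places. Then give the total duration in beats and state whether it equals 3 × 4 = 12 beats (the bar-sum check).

1) 0.0ms=0b +1153.846ms=2b
2) 1153.846ms=2b +1153.846ms=2b
3) 2307.692ms=4b +865.385ms=3/2b
4) 3173.077ms=11/2b +288.462ms=1/2b
5) 3461.538ms=6b +576.923ms=1b
6) 4038.462ms=7b +576.923ms=1b
7) 4615.385ms=8b +576.923ms=1b
8) 5192.308ms=9b +576.923ms=1b
9) 5769.231ms=10b +1153.846ms=2b
Σ=12b of 12 (104bpm 4/4) — PASS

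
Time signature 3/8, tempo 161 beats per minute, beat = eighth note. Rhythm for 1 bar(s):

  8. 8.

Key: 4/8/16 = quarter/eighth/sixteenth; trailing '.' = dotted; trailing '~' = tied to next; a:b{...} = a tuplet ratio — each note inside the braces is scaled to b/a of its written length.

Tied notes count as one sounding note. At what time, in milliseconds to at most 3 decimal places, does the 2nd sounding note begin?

1. 0.0ms @ 0 + 559.006ms (3/2)
2. 559.006ms @ 3/2 + 559.006ms (3/2)

note 2 onset = 3/2b = 559.006ms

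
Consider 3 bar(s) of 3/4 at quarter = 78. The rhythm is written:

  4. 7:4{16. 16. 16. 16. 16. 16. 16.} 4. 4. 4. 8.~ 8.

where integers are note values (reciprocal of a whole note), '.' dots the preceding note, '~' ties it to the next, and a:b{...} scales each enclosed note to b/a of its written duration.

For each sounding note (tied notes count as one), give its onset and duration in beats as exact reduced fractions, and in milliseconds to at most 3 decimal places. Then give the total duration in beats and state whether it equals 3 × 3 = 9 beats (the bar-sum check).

1) 0.0ms=0b +1153.846ms=3/2b
2) 1153.846ms=3/2b +164.835ms=3/14b
3) 1318.681ms=12/7b +164.835ms=3/14b
4) 1483.516ms=27/14b +164.835ms=3/14b
5) 1648.352ms=15/7b +164.835ms=3/14b
6) 1813.187ms=33/14b +164.835ms=3/14b
7) 1978.022ms=18/7b +164.835ms=3/14b
8) 2142.857ms=39/14b +164.835ms=3/14b
9) 2307.692ms=3b +1153.846ms=3/2b
10) 3461.538ms=9/2b +1153.846ms=3/2b
11) 4615.385ms=6b +1153.846ms=3/2b
12) 5769.231ms=15/2b +1153.846ms=3/2b
Σ=9b of 9 (78bpm 3/4) — PASS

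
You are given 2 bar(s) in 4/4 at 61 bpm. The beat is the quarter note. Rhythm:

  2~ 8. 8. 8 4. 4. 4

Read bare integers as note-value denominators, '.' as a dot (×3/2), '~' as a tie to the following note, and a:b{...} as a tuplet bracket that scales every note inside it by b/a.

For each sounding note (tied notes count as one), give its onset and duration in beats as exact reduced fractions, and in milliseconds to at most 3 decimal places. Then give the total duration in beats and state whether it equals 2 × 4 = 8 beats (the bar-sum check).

1) 0.0ms=0b +2704.918ms=11/4b
2) 2704.918ms=11/4b +737.705ms=3/4b
3) 3442.623ms=7/2b +491.803ms=1/2b
4) 3934.426ms=4b +1475.41ms=3/2b
5) 5409.836ms=11/2b +1475.41ms=3/2b
6) 6885.246ms=7b +983.607ms=1b
Σ=8b of 8 (61bpm 4/4) — PASS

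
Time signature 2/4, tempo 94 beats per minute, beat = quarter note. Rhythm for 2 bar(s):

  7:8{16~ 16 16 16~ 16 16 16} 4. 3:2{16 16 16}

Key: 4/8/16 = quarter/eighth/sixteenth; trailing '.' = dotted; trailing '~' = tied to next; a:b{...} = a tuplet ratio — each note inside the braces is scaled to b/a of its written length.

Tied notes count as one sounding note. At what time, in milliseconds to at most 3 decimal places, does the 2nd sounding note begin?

note 2 onset = 4/7b = 364.742ms

1. 0.0ms @ 0 + 364.742ms (4/7)
2. 364.742ms @ 4/7 + 182.371ms (2/7)
3. 547.112ms @ 6/7 + 364.742ms (4/7)
4. 911.854ms @ 10/7 + 182.371ms (2/7)
5. 1094.225ms @ 12/7 + 182.371ms (2/7)
6. 1276.596ms @ 2 + 957.447ms (3/2)
7. 2234.043ms @ 7/2 + 106.383ms (1/6)
8. 2340.426ms @ 11/3 + 106.383ms (1/6)
9. 2446.809ms @ 23/6 + 106.383ms (1/6)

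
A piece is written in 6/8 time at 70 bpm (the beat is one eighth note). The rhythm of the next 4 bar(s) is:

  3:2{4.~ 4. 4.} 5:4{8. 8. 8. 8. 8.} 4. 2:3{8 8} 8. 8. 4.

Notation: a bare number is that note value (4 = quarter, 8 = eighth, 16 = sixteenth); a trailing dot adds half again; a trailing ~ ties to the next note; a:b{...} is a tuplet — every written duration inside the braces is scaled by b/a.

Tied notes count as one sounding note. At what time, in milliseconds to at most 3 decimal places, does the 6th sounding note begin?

note 6 onset = 48/5b = 8228.571ms

1. 0.0ms @ 0 + 3428.571ms (4)
2. 3428.571ms @ 4 + 1714.286ms (2)
3. 5142.857ms @ 6 + 1028.571ms (6/5)
4. 6171.429ms @ 36/5 + 1028.571ms (6/5)
5. 7200.0ms @ 42/5 + 1028.571ms (6/5)
6. 8228.571ms @ 48/5 + 1028.571ms (6/5)
7. 9257.143ms @ 54/5 + 1028.571ms (6/5)
8. 10285.714ms @ 12 + 2571.429ms (3)
9. 12857.143ms @ 15 + 1285.714ms (3/2)
10. 14142.857ms @ 33/2 + 1285.714ms (3/2)
11. 15428.571ms @ 18 + 1285.714ms (3/2)
12. 16714.286ms @ 39/2 + 1285.714ms (3/2)
13. 18000.0ms @ 21 + 2571.429ms (3)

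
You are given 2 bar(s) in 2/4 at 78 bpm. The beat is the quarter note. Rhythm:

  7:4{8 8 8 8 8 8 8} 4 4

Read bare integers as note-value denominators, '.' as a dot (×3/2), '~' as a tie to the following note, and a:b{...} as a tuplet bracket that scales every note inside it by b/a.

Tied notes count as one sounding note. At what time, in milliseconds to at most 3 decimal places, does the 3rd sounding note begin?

1. 0.0ms @ 0 + 219.78ms (2/7)
2. 219.78ms @ 2/7 + 219.78ms (2/7)
3. 439.56ms @ 4/7 + 219.78ms (2/7)
4. 659.341ms @ 6/7 + 219.78ms (2/7)
5. 879.121ms @ 8/7 + 219.78ms (2/7)
6. 1098.901ms @ 10/7 + 219.78ms (2/7)
7. 1318.681ms @ 12/7 + 219.78ms (2/7)
8. 1538.462ms @ 2 + 769.231ms (1)
9. 2307.692ms @ 3 + 769.231ms (1)

note 3 onset = 4/7b = 439.56ms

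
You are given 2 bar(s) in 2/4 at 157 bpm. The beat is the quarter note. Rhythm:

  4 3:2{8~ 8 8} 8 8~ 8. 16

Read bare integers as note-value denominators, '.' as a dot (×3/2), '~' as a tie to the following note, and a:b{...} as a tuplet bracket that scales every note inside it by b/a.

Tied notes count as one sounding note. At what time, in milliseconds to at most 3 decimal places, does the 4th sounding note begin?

note 4 onset = 2b = 764.331ms

1. 0.0ms @ 0 + 382.166ms (1)
2. 382.166ms @ 1 + 254.777ms (2/3)
3. 636.943ms @ 5/3 + 127.389ms (1/3)
4. 764.331ms @ 2 + 191.083ms (1/2)
5. 955.414ms @ 5/2 + 477.707ms (5/4)
6. 1433.121ms @ 15/4 + 95.541ms (1/4)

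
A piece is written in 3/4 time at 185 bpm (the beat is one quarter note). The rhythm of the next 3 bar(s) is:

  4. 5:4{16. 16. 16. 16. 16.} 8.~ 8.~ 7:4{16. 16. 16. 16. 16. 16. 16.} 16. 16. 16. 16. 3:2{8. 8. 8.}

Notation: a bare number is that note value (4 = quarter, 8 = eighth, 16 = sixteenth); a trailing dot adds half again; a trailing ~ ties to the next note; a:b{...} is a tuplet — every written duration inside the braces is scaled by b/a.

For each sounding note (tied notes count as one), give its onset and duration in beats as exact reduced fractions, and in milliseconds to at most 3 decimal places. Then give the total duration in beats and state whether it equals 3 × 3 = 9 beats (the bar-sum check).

1) 0.0ms=0b +486.486ms=3/2b
2) 486.486ms=3/2b +97.297ms=3/10b
3) 583.784ms=9/5b +97.297ms=3/10b
4) 681.081ms=21/10b +97.297ms=3/10b
5) 778.378ms=12/5b +97.297ms=3/10b
6) 875.676ms=27/10b +97.297ms=3/10b
7) 972.973ms=3b +555.985ms=12/7b
8) 1528.958ms=33/7b +69.498ms=3/14b
9) 1598.456ms=69/14b +69.498ms=3/14b
10) 1667.954ms=36/7b +69.498ms=3/14b
11) 1737.452ms=75/14b +69.498ms=3/14b
12) 1806.95ms=39/7b +69.498ms=3/14b
13) 1876.448ms=81/14b +69.498ms=3/14b
14) 1945.946ms=6b +121.622ms=3/8b
15) 2067.568ms=51/8b +121.622ms=3/8b
16) 2189.189ms=27/4b +121.622ms=3/8b
17) 2310.811ms=57/8b +121.622ms=3/8b
18) 2432.432ms=15/2b +162.162ms=1/2b
19) 2594.595ms=8b +162.162ms=1/2b
20) 2756.757ms=17/2b +162.162ms=1/2b
Σ=9b of 9 (185bpm 3/4) — PASS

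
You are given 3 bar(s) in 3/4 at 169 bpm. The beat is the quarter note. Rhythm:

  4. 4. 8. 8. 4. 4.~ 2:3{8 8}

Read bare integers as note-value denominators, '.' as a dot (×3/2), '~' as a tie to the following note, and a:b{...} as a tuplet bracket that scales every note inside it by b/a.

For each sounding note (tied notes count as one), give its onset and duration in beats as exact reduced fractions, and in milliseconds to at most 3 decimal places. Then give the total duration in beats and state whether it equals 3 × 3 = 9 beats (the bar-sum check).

1) 0.0ms=0b +532.544ms=3/2b
2) 532.544ms=3/2b +532.544ms=3/2b
3) 1065.089ms=3b +266.272ms=3/4b
4) 1331.361ms=15/4b +266.272ms=3/4b
5) 1597.633ms=9/2b +532.544ms=3/2b
6) 2130.178ms=6b +798.817ms=9/4b
7) 2928.994ms=33/4b +266.272ms=3/4b
Σ=9b of 9 (169bpm 3/4) — PASS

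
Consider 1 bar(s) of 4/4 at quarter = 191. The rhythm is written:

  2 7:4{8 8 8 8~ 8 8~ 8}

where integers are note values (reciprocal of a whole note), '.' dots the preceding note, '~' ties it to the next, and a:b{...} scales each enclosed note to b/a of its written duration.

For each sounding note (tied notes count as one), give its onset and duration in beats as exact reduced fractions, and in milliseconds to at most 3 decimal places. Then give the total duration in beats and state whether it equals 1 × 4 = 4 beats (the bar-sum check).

1) 0.0ms=0b +628.272ms=2b
2) 628.272ms=2b +89.753ms=2/7b
3) 718.025ms=16/7b +89.753ms=2/7b
4) 807.779ms=18/7b +89.753ms=2/7b
5) 897.532ms=20/7b +179.506ms=4/7b
6) 1077.038ms=24/7b +179.506ms=4/7b
Σ=4b of 4 (191bpm 4/4) — PASS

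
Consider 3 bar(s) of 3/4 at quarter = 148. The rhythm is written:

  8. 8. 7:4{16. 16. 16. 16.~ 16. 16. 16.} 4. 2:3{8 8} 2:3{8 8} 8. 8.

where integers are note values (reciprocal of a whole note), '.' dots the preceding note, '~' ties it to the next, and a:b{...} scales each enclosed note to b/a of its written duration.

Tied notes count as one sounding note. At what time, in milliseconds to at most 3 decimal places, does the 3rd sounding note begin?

1. 0.0ms @ 0 + 304.054ms (3/4)
2. 304.054ms @ 3/4 + 304.054ms (3/4)
3. 608.108ms @ 3/2 + 86.873ms (3/14)
4. 694.981ms @ 12/7 + 86.873ms (3/14)
5. 781.853ms @ 27/14 + 86.873ms (3/14)
6. 868.726ms @ 15/7 + 173.745ms (3/7)
7. 1042.471ms @ 18/7 + 86.873ms (3/14)
8. 1129.344ms @ 39/14 + 86.873ms (3/14)
9. 1216.216ms @ 3 + 608.108ms (3/2)
10. 1824.324ms @ 9/2 + 304.054ms (3/4)
11. 2128.378ms @ 21/4 + 304.054ms (3/4)
12. 2432.432ms @ 6 + 304.054ms (3/4)
13. 2736.486ms @ 27/4 + 304.054ms (3/4)
14. 3040.541ms @ 15/2 + 304.054ms (3/4)
15. 3344.595ms @ 33/4 + 304.054ms (3/4)

note 3 onset = 3/2b = 608.108ms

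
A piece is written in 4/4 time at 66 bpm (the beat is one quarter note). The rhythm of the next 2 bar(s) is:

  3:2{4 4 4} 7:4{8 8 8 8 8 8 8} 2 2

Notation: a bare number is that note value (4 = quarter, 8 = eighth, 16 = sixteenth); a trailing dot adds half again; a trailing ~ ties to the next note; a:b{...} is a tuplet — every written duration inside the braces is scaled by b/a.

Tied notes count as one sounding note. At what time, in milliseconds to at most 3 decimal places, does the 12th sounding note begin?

note 12 onset = 6b = 5454.545ms

1. 0.0ms @ 0 + 606.061ms (2/3)
2. 606.061ms @ 2/3 + 606.061ms (2/3)
3. 1212.121ms @ 4/3 + 606.061ms (2/3)
4. 1818.182ms @ 2 + 259.74ms (2/7)
5. 2077.922ms @ 16/7 + 259.74ms (2/7)
6. 2337.662ms @ 18/7 + 259.74ms (2/7)
7. 2597.403ms @ 20/7 + 259.74ms (2/7)
8. 2857.143ms @ 22/7 + 259.74ms (2/7)
9. 3116.883ms @ 24/7 + 259.74ms (2/7)
10. 3376.623ms @ 26/7 + 259.74ms (2/7)
11. 3636.364ms @ 4 + 1818.182ms (2)
12. 5454.545ms @ 6 + 1818.182ms (2)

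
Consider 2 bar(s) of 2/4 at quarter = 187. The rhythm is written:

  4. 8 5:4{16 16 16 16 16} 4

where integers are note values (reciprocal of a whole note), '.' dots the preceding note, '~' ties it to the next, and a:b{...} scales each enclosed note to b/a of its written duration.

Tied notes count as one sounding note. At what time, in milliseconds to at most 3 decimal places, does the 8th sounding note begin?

1. 0.0ms @ 0 + 481.283ms (3/2)
2. 481.283ms @ 3/2 + 160.428ms (1/2)
3. 641.711ms @ 2 + 64.171ms (1/5)
4. 705.882ms @ 11/5 + 64.171ms (1/5)
5. 770.053ms @ 12/5 + 64.171ms (1/5)
6. 834.225ms @ 13/5 + 64.171ms (1/5)
7. 898.396ms @ 14/5 + 64.171ms (1/5)
8. 962.567ms @ 3 + 320.856ms (1)

note 8 onset = 3b = 962.567ms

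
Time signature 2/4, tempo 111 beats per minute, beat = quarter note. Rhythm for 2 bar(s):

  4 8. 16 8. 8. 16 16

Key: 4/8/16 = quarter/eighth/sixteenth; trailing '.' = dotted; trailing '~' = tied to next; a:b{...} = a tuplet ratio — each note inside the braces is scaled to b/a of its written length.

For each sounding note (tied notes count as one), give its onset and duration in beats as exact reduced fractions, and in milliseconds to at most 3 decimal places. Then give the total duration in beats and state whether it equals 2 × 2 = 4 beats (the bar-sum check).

1) 0.0ms=0b +540.541ms=1b
2) 540.541ms=1b +405.405ms=3/4b
3) 945.946ms=7/4b +135.135ms=1/4b
4) 1081.081ms=2b +405.405ms=3/4b
5) 1486.486ms=11/4b +405.405ms=3/4b
6) 1891.892ms=7/2b +135.135ms=1/4b
7) 2027.027ms=15/4b +135.135ms=1/4b
Σ=4b of 4 (111bpm 2/4) — PASS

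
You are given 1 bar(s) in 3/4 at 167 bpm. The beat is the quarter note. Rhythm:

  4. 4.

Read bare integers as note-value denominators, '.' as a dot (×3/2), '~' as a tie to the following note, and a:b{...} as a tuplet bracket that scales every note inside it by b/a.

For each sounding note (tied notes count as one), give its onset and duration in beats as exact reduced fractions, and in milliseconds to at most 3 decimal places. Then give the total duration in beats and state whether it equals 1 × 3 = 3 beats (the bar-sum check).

1) 0.0ms=0b +538.922ms=3/2b
2) 538.922ms=3/2b +538.922ms=3/2b
Σ=3b of 3 (167bpm 3/4) — PASS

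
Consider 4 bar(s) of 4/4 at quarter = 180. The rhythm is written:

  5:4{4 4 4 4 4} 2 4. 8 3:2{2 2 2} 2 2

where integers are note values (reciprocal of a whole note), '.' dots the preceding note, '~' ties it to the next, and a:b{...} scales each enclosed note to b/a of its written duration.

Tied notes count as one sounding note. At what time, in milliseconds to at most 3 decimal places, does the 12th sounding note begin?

note 12 onset = 12b = 4000.0ms

1. 0.0ms @ 0 + 266.667ms (4/5)
2. 266.667ms @ 4/5 + 266.667ms (4/5)
3. 533.333ms @ 8/5 + 266.667ms (4/5)
4. 800.0ms @ 12/5 + 266.667ms (4/5)
5. 1066.667ms @ 16/5 + 266.667ms (4/5)
6. 1333.333ms @ 4 + 666.667ms (2)
7. 2000.0ms @ 6 + 500.0ms (3/2)
8. 2500.0ms @ 15/2 + 166.667ms (1/2)
9. 2666.667ms @ 8 + 444.444ms (4/3)
10. 3111.111ms @ 28/3 + 444.444ms (4/3)
11. 3555.556ms @ 32/3 + 444.444ms (4/3)
12. 4000.0ms @ 12 + 666.667ms (2)
13. 4666.667ms @ 14 + 666.667ms (2)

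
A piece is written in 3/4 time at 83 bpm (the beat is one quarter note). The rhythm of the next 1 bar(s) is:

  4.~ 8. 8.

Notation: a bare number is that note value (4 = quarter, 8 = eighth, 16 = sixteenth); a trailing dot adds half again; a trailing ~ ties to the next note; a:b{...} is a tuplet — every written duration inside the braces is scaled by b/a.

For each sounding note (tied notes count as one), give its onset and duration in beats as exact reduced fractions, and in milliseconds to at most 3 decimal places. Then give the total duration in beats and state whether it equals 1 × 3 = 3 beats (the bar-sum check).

1) 0.0ms=0b +1626.506ms=9/4b
2) 1626.506ms=9/4b +542.169ms=3/4b
Σ=3b of 3 (83bpm 3/4) — PASS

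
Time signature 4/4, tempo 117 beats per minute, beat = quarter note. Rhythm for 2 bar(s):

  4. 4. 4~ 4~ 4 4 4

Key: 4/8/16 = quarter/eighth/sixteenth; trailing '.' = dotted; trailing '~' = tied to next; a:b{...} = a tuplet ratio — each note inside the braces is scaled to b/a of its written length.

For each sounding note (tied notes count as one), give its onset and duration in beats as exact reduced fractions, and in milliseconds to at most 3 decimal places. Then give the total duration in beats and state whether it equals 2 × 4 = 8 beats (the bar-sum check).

1) 0.0ms=0b +769.231ms=3/2b
2) 769.231ms=3/2b +769.231ms=3/2b
3) 1538.462ms=3b +1538.462ms=3b
4) 3076.923ms=6b +512.821ms=1b
5) 3589.744ms=7b +512.821ms=1b
Σ=8b of 8 (117bpm 4/4) — PASS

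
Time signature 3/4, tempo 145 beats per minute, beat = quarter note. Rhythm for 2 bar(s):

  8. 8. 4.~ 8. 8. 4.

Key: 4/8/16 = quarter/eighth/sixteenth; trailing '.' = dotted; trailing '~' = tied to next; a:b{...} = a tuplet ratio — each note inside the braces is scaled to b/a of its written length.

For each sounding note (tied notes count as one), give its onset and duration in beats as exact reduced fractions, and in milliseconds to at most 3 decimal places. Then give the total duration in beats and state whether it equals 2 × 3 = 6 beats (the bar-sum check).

1) 0.0ms=0b +310.345ms=3/4b
2) 310.345ms=3/4b +310.345ms=3/4b
3) 620.69ms=3/2b +931.034ms=9/4b
4) 1551.724ms=15/4b +310.345ms=3/4b
5) 1862.069ms=9/2b +620.69ms=3/2b
Σ=6b of 6 (145bpm 3/4) — PASS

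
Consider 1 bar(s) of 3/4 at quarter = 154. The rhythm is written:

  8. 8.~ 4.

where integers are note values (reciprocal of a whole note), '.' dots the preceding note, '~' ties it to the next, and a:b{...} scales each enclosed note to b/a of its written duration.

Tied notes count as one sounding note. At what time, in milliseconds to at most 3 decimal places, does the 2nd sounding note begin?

1. 0.0ms @ 0 + 292.208ms (3/4)
2. 292.208ms @ 3/4 + 876.623ms (9/4)

note 2 onset = 3/4b = 292.208ms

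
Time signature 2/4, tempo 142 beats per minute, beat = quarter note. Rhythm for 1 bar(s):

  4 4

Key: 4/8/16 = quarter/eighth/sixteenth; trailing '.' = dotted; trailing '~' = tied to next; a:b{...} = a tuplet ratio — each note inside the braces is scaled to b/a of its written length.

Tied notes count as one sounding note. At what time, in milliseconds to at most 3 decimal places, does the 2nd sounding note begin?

1. 0.0ms @ 0 + 422.535ms (1)
2. 422.535ms @ 1 + 422.535ms (1)

note 2 onset = 1b = 422.535ms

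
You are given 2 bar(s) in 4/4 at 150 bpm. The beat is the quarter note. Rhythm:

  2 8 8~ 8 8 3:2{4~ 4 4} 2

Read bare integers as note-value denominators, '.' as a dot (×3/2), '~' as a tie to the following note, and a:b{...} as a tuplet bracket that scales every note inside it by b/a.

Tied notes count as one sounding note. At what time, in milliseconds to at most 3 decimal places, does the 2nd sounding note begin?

note 2 onset = 2b = 800.0ms

1. 0.0ms @ 0 + 800.0ms (2)
2. 800.0ms @ 2 + 200.0ms (1/2)
3. 1000.0ms @ 5/2 + 400.0ms (1)
4. 1400.0ms @ 7/2 + 200.0ms (1/2)
5. 1600.0ms @ 4 + 533.333ms (4/3)
6. 2133.333ms @ 16/3 + 266.667ms (2/3)
7. 2400.0ms @ 6 + 800.0ms (2)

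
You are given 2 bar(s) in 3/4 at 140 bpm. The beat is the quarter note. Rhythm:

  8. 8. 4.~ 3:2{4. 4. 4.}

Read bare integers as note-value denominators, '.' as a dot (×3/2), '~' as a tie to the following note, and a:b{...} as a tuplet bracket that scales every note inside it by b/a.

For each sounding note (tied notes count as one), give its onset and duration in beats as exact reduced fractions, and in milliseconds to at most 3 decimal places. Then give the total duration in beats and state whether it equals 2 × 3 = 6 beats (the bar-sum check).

1) 0.0ms=0b +321.429ms=3/4b
2) 321.429ms=3/4b +321.429ms=3/4b
3) 642.857ms=3/2b +1071.429ms=5/2b
4) 1714.286ms=4b +428.571ms=1b
5) 2142.857ms=5b +428.571ms=1b
Σ=6b of 6 (140bpm 3/4) — PASS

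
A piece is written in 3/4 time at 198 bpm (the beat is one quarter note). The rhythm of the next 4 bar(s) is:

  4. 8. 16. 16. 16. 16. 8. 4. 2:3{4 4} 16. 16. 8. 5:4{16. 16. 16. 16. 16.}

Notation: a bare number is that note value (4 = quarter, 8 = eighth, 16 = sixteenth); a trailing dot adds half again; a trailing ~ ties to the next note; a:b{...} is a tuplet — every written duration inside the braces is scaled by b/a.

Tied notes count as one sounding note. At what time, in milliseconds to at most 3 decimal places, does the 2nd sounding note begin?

1. 0.0ms @ 0 + 454.545ms (3/2)
2. 454.545ms @ 3/2 + 227.273ms (3/4)
3. 681.818ms @ 9/4 + 113.636ms (3/8)
4. 795.455ms @ 21/8 + 113.636ms (3/8)
5. 909.091ms @ 3 + 113.636ms (3/8)
6. 1022.727ms @ 27/8 + 113.636ms (3/8)
7. 1136.364ms @ 15/4 + 227.273ms (3/4)
8. 1363.636ms @ 9/2 + 454.545ms (3/2)
9. 1818.182ms @ 6 + 454.545ms (3/2)
10. 2272.727ms @ 15/2 + 454.545ms (3/2)
11. 2727.273ms @ 9 + 113.636ms (3/8)
12. 2840.909ms @ 75/8 + 113.636ms (3/8)
13. 2954.545ms @ 39/4 + 227.273ms (3/4)
14. 3181.818ms @ 21/2 + 90.909ms (3/10)
15. 3272.727ms @ 54/5 + 90.909ms (3/10)
16. 3363.636ms @ 111/10 + 90.909ms (3/10)
17. 3454.545ms @ 57/5 + 90.909ms (3/10)
18. 3545.455ms @ 117/10 + 90.909ms (3/10)

note 2 onset = 3/2b = 454.545ms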